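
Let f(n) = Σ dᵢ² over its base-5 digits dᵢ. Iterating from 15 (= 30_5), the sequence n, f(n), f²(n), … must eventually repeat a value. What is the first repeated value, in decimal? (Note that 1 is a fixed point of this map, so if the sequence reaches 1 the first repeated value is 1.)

13

15 = (3,0)_5 → 9
9 = (1,4)_5 → 17
17 = (3,2)_5 → 13
13 = (2,3)_5 → 13  — 13 already appeared earlier.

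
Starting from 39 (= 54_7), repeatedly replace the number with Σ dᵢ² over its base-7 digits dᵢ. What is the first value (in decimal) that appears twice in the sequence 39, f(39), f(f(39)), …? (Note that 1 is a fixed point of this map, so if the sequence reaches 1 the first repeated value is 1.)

39 = (5,4)_7 → 41
41 = (5,6)_7 → 61
61 = (1,1,5)_7 → 27
27 = (3,6)_7 → 45
45 = (6,3)_7 → 45  — 45 already appeared earlier.

45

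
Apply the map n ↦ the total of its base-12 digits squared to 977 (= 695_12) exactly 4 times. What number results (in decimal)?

29

977 = (6,9,5)_12 → 6² + 9² + 5² = 36 + 81 + 25 = 142
142 = (11,10)_12 → 11² + 10² = 121 + 100 = 221
221 = (1,6,5)_12 → 1² + 6² + 5² = 1 + 36 + 25 = 62
62 = (5,2)_12 → 5² + 2² = 25 + 4 = 29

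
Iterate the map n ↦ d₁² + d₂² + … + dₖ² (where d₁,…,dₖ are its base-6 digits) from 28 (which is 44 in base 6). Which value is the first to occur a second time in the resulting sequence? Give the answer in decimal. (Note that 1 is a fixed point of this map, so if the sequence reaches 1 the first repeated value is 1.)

29

28 = (4,4)_6 → 4² + 4² = 16 + 16 = 32
32 = (5,2)_6 → 5² + 2² = 25 + 4 = 29
29 = (4,5)_6 → 4² + 5² = 16 + 25 = 41
41 = (1,0,5)_6 → 1² + 0² + 5² = 1 + 0 + 25 = 26
26 = (4,2)_6 → 4² + 2² = 16 + 4 = 20
20 = (3,2)_6 → 3² + 2² = 9 + 4 = 13
13 = (2,1)_6 → 2² + 1² = 4 + 1 = 5
5 = (5)_6 → 5² = 25
25 = (4,1)_6 → 4² + 1² = 16 + 1 = 17
17 = (2,5)_6 → 2² + 5² = 4 + 25 = 29  — 29 already appeared earlier.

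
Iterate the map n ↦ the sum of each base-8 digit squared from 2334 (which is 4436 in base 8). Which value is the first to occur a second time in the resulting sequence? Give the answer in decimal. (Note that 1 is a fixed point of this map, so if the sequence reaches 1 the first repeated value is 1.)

1

2334 = (4,4,3,6)_8 → 4² + 4² + 3² + 6² = 77
77 = (1,1,5)_8 → 1² + 1² + 5² = 27
27 = (3,3)_8 → 3² + 3² = 18
18 = (2,2)_8 → 2² + 2² = 8
8 = (1,0)_8 → 1² + 0² = 1  — reached the fixed point 1.
1 → 1, so 1 is the first repeated value.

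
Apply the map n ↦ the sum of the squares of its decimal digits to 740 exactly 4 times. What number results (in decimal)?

58

740 → 7² + 4² + 0² = 49 + 16 + 0 = 65
65 → 6² + 5² = 36 + 25 = 61
61 → 6² + 1² = 36 + 1 = 37
37 → 3² + 7² = 9 + 49 = 58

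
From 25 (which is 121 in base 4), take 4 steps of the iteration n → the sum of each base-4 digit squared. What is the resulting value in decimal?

4

25 = (1,2,1)_4 → 1² + 2² + 1² = 6
6 = (1,2)_4 → 1² + 2² = 5
5 = (1,1)_4 → 1² + 1² = 2
2 = (2)_4 → 2² = 4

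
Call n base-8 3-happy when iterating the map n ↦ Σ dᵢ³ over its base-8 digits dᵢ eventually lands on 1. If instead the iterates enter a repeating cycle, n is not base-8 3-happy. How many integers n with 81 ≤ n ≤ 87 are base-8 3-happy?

3

81: 81 → 10 → 9 → 2 → 8 → 1  — base-8 3-happy
82: 82 → 17 → 9 → 2 → 8 → 1  — base-8 3-happy
83: 83 → 36 → 128 → 8 → 1  — base-8 3-happy
84: 84 → 73 → 3 → 27 → 54 → 432 → 432  — not base-8 3-happy
85: 85 → 134 → 224 → 91 → 55 → 559 → 469 → 476 → 434 → 440 → 559  — not base-8 3-happy
86: 86 → 225 → 92 → 92  — not base-8 3-happy
87: 87 → 352 → 189 → 476 → 434 → 440 → 559 → 469 → 476  — not base-8 3-happy
base-8 3-happy: 81, 82, 83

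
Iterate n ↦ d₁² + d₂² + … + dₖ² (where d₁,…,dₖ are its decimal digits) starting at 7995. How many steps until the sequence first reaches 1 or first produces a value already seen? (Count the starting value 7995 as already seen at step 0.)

6

7995 → 236
236 → 49
49 → 97
97 → 130
130 → 10
10 → 1  — reached 1.
That took 6 steps.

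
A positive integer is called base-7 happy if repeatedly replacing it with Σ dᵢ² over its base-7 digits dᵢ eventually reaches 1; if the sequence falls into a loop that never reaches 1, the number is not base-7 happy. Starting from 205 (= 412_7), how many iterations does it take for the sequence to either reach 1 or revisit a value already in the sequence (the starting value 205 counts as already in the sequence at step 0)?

5

205 = (4,1,2)_7 → 21
21 = (3,0)_7 → 9
9 = (1,2)_7 → 5
5 = (5)_7 → 25
25 = (3,4)_7 → 25  — 25 repeats.
That took 5 steps.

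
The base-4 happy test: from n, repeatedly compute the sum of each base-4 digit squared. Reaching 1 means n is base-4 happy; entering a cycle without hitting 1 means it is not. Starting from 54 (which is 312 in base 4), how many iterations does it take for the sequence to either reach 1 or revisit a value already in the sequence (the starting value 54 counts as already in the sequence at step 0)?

54 = (3,1,2)_4 → 14
14 = (3,2)_4 → 13
13 = (3,1)_4 → 10
10 = (2,2)_4 → 8
8 = (2,0)_4 → 4
4 = (1,0)_4 → 1  — reached 1.
That took 6 steps.

6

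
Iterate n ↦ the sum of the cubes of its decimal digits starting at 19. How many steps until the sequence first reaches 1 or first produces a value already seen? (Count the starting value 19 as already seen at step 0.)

3

19 → 1³ + 9³ = 730
730 → 7³ + 3³ + 0³ = 370
370 → 3³ + 7³ + 0³ = 370  — 370 repeats.
That took 3 steps.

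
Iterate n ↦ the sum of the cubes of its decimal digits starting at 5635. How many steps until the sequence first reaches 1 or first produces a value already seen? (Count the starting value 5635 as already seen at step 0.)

5635 → 5³ + 6³ + 3³ + 5³ = 493
493 → 4³ + 9³ + 3³ = 820
820 → 8³ + 2³ + 0³ = 520
520 → 5³ + 2³ + 0³ = 133
133 → 1³ + 3³ + 3³ = 55
55 → 5³ + 5³ = 250
250 → 2³ + 5³ + 0³ = 133  — 133 repeats.
That took 7 steps.

7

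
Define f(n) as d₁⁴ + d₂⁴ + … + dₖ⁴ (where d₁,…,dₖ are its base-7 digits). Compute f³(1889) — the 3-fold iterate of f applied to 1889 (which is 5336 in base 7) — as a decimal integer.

913

1889 = (5,3,3,6)_7 → 5⁴ + 3⁴ + 3⁴ + 6⁴ = 2083
2083 = (6,0,3,4)_7 → 6⁴ + 0⁴ + 3⁴ + 4⁴ = 1633
1633 = (4,5,2,2)_7 → 4⁴ + 5⁴ + 2⁴ + 2⁴ = 913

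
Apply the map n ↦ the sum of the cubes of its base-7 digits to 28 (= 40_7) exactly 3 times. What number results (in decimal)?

28 = (4,0)_7 → 64
64 = (1,2,1)_7 → 10
10 = (1,3)_7 → 28

28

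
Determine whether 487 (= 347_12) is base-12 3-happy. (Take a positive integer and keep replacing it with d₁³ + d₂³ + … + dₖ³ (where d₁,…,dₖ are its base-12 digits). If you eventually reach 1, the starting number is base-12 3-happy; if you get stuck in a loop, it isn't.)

base-12 3-happy

487 = (3,4,7)_12 → 3³ + 4³ + 7³ = 27 + 64 + 343 = 434
434 = (3,0,2)_12 → 3³ + 0³ + 2³ = 27 + 0 + 8 = 35
35 = (2,11)_12 → 2³ + 11³ = 8 + 1331 = 1339
1339 = (9,3,7)_12 → 9³ + 3³ + 7³ = 729 + 27 + 343 = 1099
1099 = (7,7,7)_12 → 7³ + 7³ + 7³ = 343 + 343 + 343 = 1029
1029 = (7,1,9)_12 → 7³ + 1³ + 9³ = 343 + 1 + 729 = 1073
1073 = (7,5,5)_12 → 7³ + 5³ + 5³ = 343 + 125 + 125 = 593
593 = (4,1,5)_12 → 4³ + 1³ + 5³ = 64 + 1 + 125 = 190
190 = (1,3,10)_12 → 1³ + 3³ + 10³ = 1 + 27 + 1000 = 1028
1028 = (7,1,8)_12 → 7³ + 1³ + 8³ = 343 + 1 + 512 = 856
856 = (5,11,4)_12 → 5³ + 11³ + 4³ = 125 + 1331 + 64 = 1520
1520 = (10,6,8)_12 → 10³ + 6³ + 8³ = 1000 + 216 + 512 = 1728
1728 = (1,0,0,0)_12 → 1³ + 0³ + 0³ + 0³ = 1 + 0 + 0 + 0 = 1  — reached 1.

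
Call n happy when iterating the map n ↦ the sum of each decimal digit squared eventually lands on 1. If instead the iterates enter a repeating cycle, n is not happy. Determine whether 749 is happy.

749 → 146
146 → 53
53 → 34
34 → 25
25 → 29
29 → 85
85 → 89
89 → 145
145 → 42
42 → 20
20 → 4
4 → 16
16 → 37
37 → 58
58 → 89  — 89 already seen; the sequence cycles without reaching 1.

not happy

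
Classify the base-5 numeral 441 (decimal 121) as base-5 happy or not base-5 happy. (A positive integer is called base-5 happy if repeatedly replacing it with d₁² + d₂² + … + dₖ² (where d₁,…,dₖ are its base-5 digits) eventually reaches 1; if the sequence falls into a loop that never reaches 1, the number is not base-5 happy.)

121 = (4,4,1)_5 → 33
33 = (1,1,3)_5 → 11
11 = (2,1)_5 → 5
5 = (1,0)_5 → 1  — reached 1.

base-5 happy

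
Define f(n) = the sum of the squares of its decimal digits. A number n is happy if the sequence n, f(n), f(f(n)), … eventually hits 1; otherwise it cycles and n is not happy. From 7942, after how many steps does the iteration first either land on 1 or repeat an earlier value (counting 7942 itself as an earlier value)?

7942 → 7² + 9² + 4² + 2² = 49 + 81 + 16 + 4 = 150
150 → 1² + 5² + 0² = 1 + 25 + 0 = 26
26 → 2² + 6² = 4 + 36 = 40
40 → 4² + 0² = 16 + 0 = 16
16 → 1² + 6² = 1 + 36 = 37
37 → 3² + 7² = 9 + 49 = 58
58 → 5² + 8² = 25 + 64 = 89
89 → 8² + 9² = 64 + 81 = 145
145 → 1² + 4² + 5² = 1 + 16 + 25 = 42
42 → 4² + 2² = 16 + 4 = 20
20 → 2² + 0² = 4 + 0 = 4
4 → 4² = 16  — 16 repeats.
That took 12 steps.

12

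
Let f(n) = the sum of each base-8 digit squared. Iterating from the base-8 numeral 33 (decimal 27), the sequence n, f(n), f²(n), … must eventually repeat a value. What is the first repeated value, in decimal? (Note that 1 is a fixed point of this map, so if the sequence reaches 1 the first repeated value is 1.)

1

27 = (3,3)_8 → 3² + 3² = 18
18 = (2,2)_8 → 2² + 2² = 8
8 = (1,0)_8 → 1² + 0² = 1  — reached the fixed point 1.
1 → 1, so 1 is the first repeated value.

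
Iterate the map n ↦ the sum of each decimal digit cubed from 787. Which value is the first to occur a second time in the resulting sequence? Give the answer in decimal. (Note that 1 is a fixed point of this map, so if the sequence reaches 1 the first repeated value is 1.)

1

787 → 1198
1198 → 1243
1243 → 100
100 → 1  — reached the fixed point 1.
1 → 1, so 1 is the first repeated value.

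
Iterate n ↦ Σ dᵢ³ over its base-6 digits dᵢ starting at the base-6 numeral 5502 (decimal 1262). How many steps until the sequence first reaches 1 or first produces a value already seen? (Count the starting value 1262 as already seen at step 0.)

1262 = (5,5,0,2)_6 → 5³ + 5³ + 0³ + 2³ = 258
258 = (1,1,1,0)_6 → 1³ + 1³ + 1³ + 0³ = 3
3 = (3)_6 → 3³ = 27
27 = (4,3)_6 → 4³ + 3³ = 91
91 = (2,3,1)_6 → 2³ + 3³ + 1³ = 36
36 = (1,0,0)_6 → 1³ + 0³ + 0³ = 1  — reached 1.
That took 6 steps.

6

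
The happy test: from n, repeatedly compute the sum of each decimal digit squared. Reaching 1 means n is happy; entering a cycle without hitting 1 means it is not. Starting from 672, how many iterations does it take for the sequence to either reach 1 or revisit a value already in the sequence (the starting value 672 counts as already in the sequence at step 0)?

9

672 → 89
89 → 145
145 → 42
42 → 20
20 → 4
4 → 16
16 → 37
37 → 58
58 → 89  — 89 repeats.
That took 9 steps.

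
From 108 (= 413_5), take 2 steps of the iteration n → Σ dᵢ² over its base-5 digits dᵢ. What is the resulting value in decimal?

108 = (4,1,3)_5 → 4² + 1² + 3² = 16 + 1 + 9 = 26
26 = (1,0,1)_5 → 1² + 0² + 1² = 1 + 0 + 1 = 2

2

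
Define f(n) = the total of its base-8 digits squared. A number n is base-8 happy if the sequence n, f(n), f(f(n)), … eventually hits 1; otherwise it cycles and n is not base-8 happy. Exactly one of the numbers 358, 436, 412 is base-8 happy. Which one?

358

358: 358 → 77 → 27 → 18 → 8 → 1  — reaches 1 (base-8 happy)
436: 436 → 88 → 10 → 5 → 25 → 10  — repeats 10 (not base-8 happy)
412: 412 → 61 → 74 → 6 → 36 → 32 → 16 → 4 → 16  — repeats 16 (not base-8 happy)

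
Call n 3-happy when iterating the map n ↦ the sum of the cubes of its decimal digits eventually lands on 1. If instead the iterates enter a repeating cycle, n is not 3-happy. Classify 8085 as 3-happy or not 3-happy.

not 3-happy

8085 → 8³ + 0³ + 8³ + 5³ = 512 + 0 + 512 + 125 = 1149
1149 → 1³ + 1³ + 4³ + 9³ = 1 + 1 + 64 + 729 = 795
795 → 7³ + 9³ + 5³ = 343 + 729 + 125 = 1197
1197 → 1³ + 1³ + 9³ + 7³ = 1 + 1 + 729 + 343 = 1074
1074 → 1³ + 0³ + 7³ + 4³ = 1 + 0 + 343 + 64 = 408
408 → 4³ + 0³ + 8³ = 64 + 0 + 512 = 576
576 → 5³ + 7³ + 6³ = 125 + 343 + 216 = 684
684 → 6³ + 8³ + 4³ = 216 + 512 + 64 = 792
792 → 7³ + 9³ + 2³ = 343 + 729 + 8 = 1080
1080 → 1³ + 0³ + 8³ + 0³ = 1 + 0 + 512 + 0 = 513
513 → 5³ + 1³ + 3³ = 125 + 1 + 27 = 153
153 → 1³ + 5³ + 3³ = 1 + 125 + 27 = 153  — 153 already seen; the sequence cycles without reaching 1.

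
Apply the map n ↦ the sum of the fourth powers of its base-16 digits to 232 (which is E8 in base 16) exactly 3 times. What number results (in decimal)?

20769

232 = (14,8)_16 → 42512
42512 = (10,6,1,0)_16 → 11297
11297 = (2,12,2,1)_16 → 20769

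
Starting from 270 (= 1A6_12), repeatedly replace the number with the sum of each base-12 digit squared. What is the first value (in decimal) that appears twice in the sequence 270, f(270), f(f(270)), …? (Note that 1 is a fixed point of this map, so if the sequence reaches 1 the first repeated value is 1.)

270 = (1,10,6)_12 → 1² + 10² + 6² = 137
137 = (11,5)_12 → 11² + 5² = 146
146 = (1,0,2)_12 → 1² + 0² + 2² = 5
5 = (5)_12 → 5² = 25
25 = (2,1)_12 → 2² + 1² = 5  — 5 already appeared earlier.

5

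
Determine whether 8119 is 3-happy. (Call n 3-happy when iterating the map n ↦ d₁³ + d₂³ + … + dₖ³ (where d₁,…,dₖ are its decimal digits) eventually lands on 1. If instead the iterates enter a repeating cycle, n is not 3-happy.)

3-happy

8119 → 8³ + 1³ + 1³ + 9³ = 1243
1243 → 1³ + 2³ + 4³ + 3³ = 100
100 → 1³ + 0³ + 0³ = 1  — reached 1.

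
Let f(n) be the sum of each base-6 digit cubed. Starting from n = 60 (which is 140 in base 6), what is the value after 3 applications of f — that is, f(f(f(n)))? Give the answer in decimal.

190

60 = (1,4,0)_6 → 1³ + 4³ + 0³ = 65
65 = (1,4,5)_6 → 1³ + 4³ + 5³ = 190
190 = (5,1,4)_6 → 5³ + 1³ + 4³ = 190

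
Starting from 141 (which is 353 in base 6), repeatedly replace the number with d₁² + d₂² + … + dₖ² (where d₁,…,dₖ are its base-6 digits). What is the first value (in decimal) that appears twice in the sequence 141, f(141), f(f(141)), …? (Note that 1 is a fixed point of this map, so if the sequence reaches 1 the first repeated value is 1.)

17

141 = (3,5,3)_6 → 3² + 5² + 3² = 9 + 25 + 9 = 43
43 = (1,1,1)_6 → 1² + 1² + 1² = 1 + 1 + 1 = 3
3 = (3)_6 → 3² = 9
9 = (1,3)_6 → 1² + 3² = 1 + 9 = 10
10 = (1,4)_6 → 1² + 4² = 1 + 16 = 17
17 = (2,5)_6 → 2² + 5² = 4 + 25 = 29
29 = (4,5)_6 → 4² + 5² = 16 + 25 = 41
41 = (1,0,5)_6 → 1² + 0² + 5² = 1 + 0 + 25 = 26
26 = (4,2)_6 → 4² + 2² = 16 + 4 = 20
20 = (3,2)_6 → 3² + 2² = 9 + 4 = 13
13 = (2,1)_6 → 2² + 1² = 4 + 1 = 5
5 = (5)_6 → 5² = 25
25 = (4,1)_6 → 4² + 1² = 16 + 1 = 17  — 17 already appeared earlier.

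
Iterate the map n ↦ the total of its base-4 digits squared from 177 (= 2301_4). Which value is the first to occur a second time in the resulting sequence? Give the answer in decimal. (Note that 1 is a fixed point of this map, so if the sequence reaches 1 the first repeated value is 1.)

1

177 = (2,3,0,1)_4 → 2² + 3² + 0² + 1² = 14
14 = (3,2)_4 → 3² + 2² = 13
13 = (3,1)_4 → 3² + 1² = 10
10 = (2,2)_4 → 2² + 2² = 8
8 = (2,0)_4 → 2² + 0² = 4
4 = (1,0)_4 → 1² + 0² = 1  — reached the fixed point 1.
1 → 1, so 1 is the first repeated value.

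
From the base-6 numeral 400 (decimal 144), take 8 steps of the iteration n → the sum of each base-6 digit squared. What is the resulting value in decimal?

144 = (4,0,0)_6 → 16
16 = (2,4)_6 → 20
20 = (3,2)_6 → 13
13 = (2,1)_6 → 5
5 = (5)_6 → 25
25 = (4,1)_6 → 17
17 = (2,5)_6 → 29
29 = (4,5)_6 → 41

41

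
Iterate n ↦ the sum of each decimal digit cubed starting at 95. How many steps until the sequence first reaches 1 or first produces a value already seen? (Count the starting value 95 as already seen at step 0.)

11

95 → 9³ + 5³ = 854
854 → 8³ + 5³ + 4³ = 701
701 → 7³ + 0³ + 1³ = 344
344 → 3³ + 4³ + 4³ = 155
155 → 1³ + 5³ + 5³ = 251
251 → 2³ + 5³ + 1³ = 134
134 → 1³ + 3³ + 4³ = 92
92 → 9³ + 2³ = 737
737 → 7³ + 3³ + 7³ = 713
713 → 7³ + 1³ + 3³ = 371
371 → 3³ + 7³ + 1³ = 371  — 371 repeats.
That took 11 steps.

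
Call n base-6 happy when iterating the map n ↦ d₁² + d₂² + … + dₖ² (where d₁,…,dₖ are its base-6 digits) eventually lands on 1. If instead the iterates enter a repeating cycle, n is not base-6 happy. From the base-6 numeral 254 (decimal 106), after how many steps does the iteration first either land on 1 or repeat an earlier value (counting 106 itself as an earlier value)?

11

106 = (2,5,4)_6 → 2² + 5² + 4² = 4 + 25 + 16 = 45
45 = (1,1,3)_6 → 1² + 1² + 3² = 1 + 1 + 9 = 11
11 = (1,5)_6 → 1² + 5² = 1 + 25 = 26
26 = (4,2)_6 → 4² + 2² = 16 + 4 = 20
20 = (3,2)_6 → 3² + 2² = 9 + 4 = 13
13 = (2,1)_6 → 2² + 1² = 4 + 1 = 5
5 = (5)_6 → 5² = 25
25 = (4,1)_6 → 4² + 1² = 16 + 1 = 17
17 = (2,5)_6 → 2² + 5² = 4 + 25 = 29
29 = (4,5)_6 → 4² + 5² = 16 + 25 = 41
41 = (1,0,5)_6 → 1² + 0² + 5² = 1 + 0 + 25 = 26  — 26 repeats.
That took 11 steps.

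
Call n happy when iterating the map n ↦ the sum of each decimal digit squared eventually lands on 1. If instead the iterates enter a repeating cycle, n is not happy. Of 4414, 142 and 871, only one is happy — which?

4414: 4414 → 49 → 97 → 130 → 10 → 1  — reaches 1 (happy)
142: 142 → 21 → 5 → 25 → 29 → 85 → 89 → 145 → 42 → 20 → 4 → 16 → 37 → 58 → 89  — repeats 89 (not happy)
871: 871 → 114 → 18 → 65 → 61 → 37 → 58 → 89 → 145 → 42 → 20 → 4 → 16 → 37  — repeats 37 (not happy)

4414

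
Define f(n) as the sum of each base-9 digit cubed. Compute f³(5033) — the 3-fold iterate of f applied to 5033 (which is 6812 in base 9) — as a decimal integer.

5033 = (6,8,1,2)_9 → 6³ + 8³ + 1³ + 2³ = 737
737 = (1,0,0,8)_9 → 1³ + 0³ + 0³ + 8³ = 513
513 = (6,3,0)_9 → 6³ + 3³ + 0³ = 243

243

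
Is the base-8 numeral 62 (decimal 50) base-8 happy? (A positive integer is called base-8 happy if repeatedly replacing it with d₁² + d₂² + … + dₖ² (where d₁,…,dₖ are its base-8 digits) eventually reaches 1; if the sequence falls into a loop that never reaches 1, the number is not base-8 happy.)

not base-8 happy

50 = (6,2)_8 → 6² + 2² = 36 + 4 = 40
40 = (5,0)_8 → 5² + 0² = 25 + 0 = 25
25 = (3,1)_8 → 3² + 1² = 9 + 1 = 10
10 = (1,2)_8 → 1² + 2² = 1 + 4 = 5
5 = (5)_8 → 5² = 25  — 25 already seen; the sequence cycles without reaching 1.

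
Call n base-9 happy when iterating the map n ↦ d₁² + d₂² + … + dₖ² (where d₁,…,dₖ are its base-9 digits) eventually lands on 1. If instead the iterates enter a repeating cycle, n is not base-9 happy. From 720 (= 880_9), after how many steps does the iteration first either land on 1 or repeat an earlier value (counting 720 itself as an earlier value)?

7

720 = (8,8,0)_9 → 8² + 8² + 0² = 128
128 = (1,5,2)_9 → 1² + 5² + 2² = 30
30 = (3,3)_9 → 3² + 3² = 18
18 = (2,0)_9 → 2² + 0² = 4
4 = (4)_9 → 4² = 16
16 = (1,7)_9 → 1² + 7² = 50
50 = (5,5)_9 → 5² + 5² = 50  — 50 repeats.
That took 7 steps.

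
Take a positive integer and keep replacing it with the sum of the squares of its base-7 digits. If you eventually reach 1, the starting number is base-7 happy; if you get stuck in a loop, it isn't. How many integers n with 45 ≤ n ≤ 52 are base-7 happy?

1

45: 45 → 45  — not base-7 happy
46: 46 → 52 → 10 → 10  — not base-7 happy
47: 47 → 61 → 27 → 45 → 45  — not base-7 happy
48: 48 → 72 → 14 → 4 → 16 → 8 → 2 → 4  — not base-7 happy
49: 49 → 1  — base-7 happy
50: 50 → 2 → 4 → 16 → 8 → 2  — not base-7 happy
51: 51 → 5 → 25 → 25  — not base-7 happy
52: 52 → 10 → 10  — not base-7 happy
base-7 happy: 49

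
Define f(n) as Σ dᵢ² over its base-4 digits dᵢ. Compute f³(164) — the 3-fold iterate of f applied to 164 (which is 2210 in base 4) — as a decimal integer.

164 = (2,2,1,0)_4 → 2² + 2² + 1² + 0² = 9
9 = (2,1)_4 → 2² + 1² = 5
5 = (1,1)_4 → 1² + 1² = 2

2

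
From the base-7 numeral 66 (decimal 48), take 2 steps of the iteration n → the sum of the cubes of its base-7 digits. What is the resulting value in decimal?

48 = (6,6)_7 → 432
432 = (1,1,5,5)_7 → 252

252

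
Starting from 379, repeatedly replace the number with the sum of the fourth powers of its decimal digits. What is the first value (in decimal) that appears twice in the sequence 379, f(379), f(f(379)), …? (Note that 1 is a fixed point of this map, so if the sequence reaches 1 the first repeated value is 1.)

8208

379 → 3⁴ + 7⁴ + 9⁴ = 81 + 2401 + 6561 = 9043
9043 → 9⁴ + 0⁴ + 4⁴ + 3⁴ = 6561 + 0 + 256 + 81 = 6898
6898 → 6⁴ + 8⁴ + 9⁴ + 8⁴ = 1296 + 4096 + 6561 + 4096 = 16049
16049 → 1⁴ + 6⁴ + 0⁴ + 4⁴ + 9⁴ = 1 + 1296 + 0 + 256 + 6561 = 8114
8114 → 8⁴ + 1⁴ + 1⁴ + 4⁴ = 4096 + 1 + 1 + 256 = 4354
4354 → 4⁴ + 3⁴ + 5⁴ + 4⁴ = 256 + 81 + 625 + 256 = 1218
1218 → 1⁴ + 2⁴ + 1⁴ + 8⁴ = 1 + 16 + 1 + 4096 = 4114
4114 → 4⁴ + 1⁴ + 1⁴ + 4⁴ = 256 + 1 + 1 + 256 = 514
514 → 5⁴ + 1⁴ + 4⁴ = 625 + 1 + 256 = 882
882 → 8⁴ + 8⁴ + 2⁴ = 4096 + 4096 + 16 = 8208
8208 → 8⁴ + 2⁴ + 0⁴ + 8⁴ = 4096 + 16 + 0 + 4096 = 8208  — 8208 already appeared earlier.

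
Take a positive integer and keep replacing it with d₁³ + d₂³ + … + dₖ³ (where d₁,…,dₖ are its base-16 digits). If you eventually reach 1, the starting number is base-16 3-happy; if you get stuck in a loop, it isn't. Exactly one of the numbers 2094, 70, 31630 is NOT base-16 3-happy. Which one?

2094: 2094 → 3264 → 3456 → 2709 → 1854 → 3114 → 2736 → 2331 → 2061 → 2709  — repeats 2709 (not base-16 3-happy)
70: 70 → 280 → 514 → 16 → 1  — reaches 1 (base-16 3-happy)
31630: 31630 → 4930 → 100 → 280 → 514 → 16 → 1  — reaches 1 (base-16 3-happy)

2094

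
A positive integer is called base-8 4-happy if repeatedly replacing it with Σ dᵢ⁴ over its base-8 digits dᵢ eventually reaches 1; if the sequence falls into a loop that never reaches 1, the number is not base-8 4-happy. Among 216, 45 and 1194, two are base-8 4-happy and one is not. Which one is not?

45

216: 216 → 162 → 288 → 512 → 1  — reaches 1 (base-8 4-happy)
45: 45 → 1250 → 369 → 1922 → 1393 → 1938 → 1409 → 1313 → 529 → 18 → 32 → 256 → 256  — repeats 256 (not base-8 4-happy)
1194: 1194 → 673 → 274 → 288 → 512 → 1  — reaches 1 (base-8 4-happy)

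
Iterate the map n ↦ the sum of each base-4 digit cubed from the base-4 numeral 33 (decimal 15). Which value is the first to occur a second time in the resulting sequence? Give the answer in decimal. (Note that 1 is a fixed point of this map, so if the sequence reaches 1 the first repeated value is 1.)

9

15 = (3,3)_4 → 3³ + 3³ = 54
54 = (3,1,2)_4 → 3³ + 1³ + 2³ = 36
36 = (2,1,0)_4 → 2³ + 1³ + 0³ = 9
9 = (2,1)_4 → 2³ + 1³ = 9  — 9 already appeared earlier.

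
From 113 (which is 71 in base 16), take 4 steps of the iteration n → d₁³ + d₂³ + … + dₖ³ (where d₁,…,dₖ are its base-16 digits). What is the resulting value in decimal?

113 = (7,1)_16 → 7³ + 1³ = 344
344 = (1,5,8)_16 → 1³ + 5³ + 8³ = 638
638 = (2,7,14)_16 → 2³ + 7³ + 14³ = 3095
3095 = (12,1,7)_16 → 12³ + 1³ + 7³ = 2072

2072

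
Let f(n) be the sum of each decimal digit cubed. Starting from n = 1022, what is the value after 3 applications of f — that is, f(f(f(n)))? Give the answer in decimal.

155

1022 → 1³ + 0³ + 2³ + 2³ = 1 + 0 + 8 + 8 = 17
17 → 1³ + 7³ = 1 + 343 = 344
344 → 3³ + 4³ + 4³ = 27 + 64 + 64 = 155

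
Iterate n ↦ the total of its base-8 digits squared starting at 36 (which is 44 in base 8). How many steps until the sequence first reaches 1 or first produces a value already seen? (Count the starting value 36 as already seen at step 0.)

36 = (4,4)_8 → 4² + 4² = 32
32 = (4,0)_8 → 4² + 0² = 16
16 = (2,0)_8 → 2² + 0² = 4
4 = (4)_8 → 4² = 16  — 16 repeats.
That took 4 steps.

4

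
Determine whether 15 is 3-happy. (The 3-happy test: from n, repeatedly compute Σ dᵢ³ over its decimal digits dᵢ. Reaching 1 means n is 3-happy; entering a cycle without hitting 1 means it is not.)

not 3-happy

15 → 1³ + 5³ = 1 + 125 = 126
126 → 1³ + 2³ + 6³ = 1 + 8 + 216 = 225
225 → 2³ + 2³ + 5³ = 8 + 8 + 125 = 141
141 → 1³ + 4³ + 1³ = 1 + 64 + 1 = 66
66 → 6³ + 6³ = 216 + 216 = 432
432 → 4³ + 3³ + 2³ = 64 + 27 + 8 = 99
99 → 9³ + 9³ = 729 + 729 = 1458
1458 → 1³ + 4³ + 5³ + 8³ = 1 + 64 + 125 + 512 = 702
702 → 7³ + 0³ + 2³ = 343 + 0 + 8 = 351
351 → 3³ + 5³ + 1³ = 27 + 125 + 1 = 153
153 → 1³ + 5³ + 3³ = 1 + 125 + 27 = 153  — 153 already seen; the sequence cycles without reaching 1.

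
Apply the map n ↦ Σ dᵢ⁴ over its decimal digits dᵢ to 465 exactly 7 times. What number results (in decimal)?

465 → 4⁴ + 6⁴ + 5⁴ = 2177
2177 → 2⁴ + 1⁴ + 7⁴ + 7⁴ = 4819
4819 → 4⁴ + 8⁴ + 1⁴ + 9⁴ = 10914
10914 → 1⁴ + 0⁴ + 9⁴ + 1⁴ + 4⁴ = 6819
6819 → 6⁴ + 8⁴ + 1⁴ + 9⁴ = 11954
11954 → 1⁴ + 1⁴ + 9⁴ + 5⁴ + 4⁴ = 7444
7444 → 7⁴ + 4⁴ + 4⁴ + 4⁴ = 3169

3169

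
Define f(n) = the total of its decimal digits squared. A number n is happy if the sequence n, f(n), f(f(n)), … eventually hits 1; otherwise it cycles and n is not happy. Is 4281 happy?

4281 → 85
85 → 89
89 → 145
145 → 42
42 → 20
20 → 4
4 → 16
16 → 37
37 → 58
58 → 89  — 89 already seen; the sequence cycles without reaching 1.

not happy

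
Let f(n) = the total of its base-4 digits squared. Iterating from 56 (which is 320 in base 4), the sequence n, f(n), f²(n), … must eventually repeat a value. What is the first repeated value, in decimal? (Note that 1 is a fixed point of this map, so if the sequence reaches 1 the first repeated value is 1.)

56 = (3,2,0)_4 → 3² + 2² + 0² = 9 + 4 + 0 = 13
13 = (3,1)_4 → 3² + 1² = 9 + 1 = 10
10 = (2,2)_4 → 2² + 2² = 4 + 4 = 8
8 = (2,0)_4 → 2² + 0² = 4 + 0 = 4
4 = (1,0)_4 → 1² + 0² = 1 + 0 = 1  — reached the fixed point 1.
1 → 1, so 1 is the first repeated value.

1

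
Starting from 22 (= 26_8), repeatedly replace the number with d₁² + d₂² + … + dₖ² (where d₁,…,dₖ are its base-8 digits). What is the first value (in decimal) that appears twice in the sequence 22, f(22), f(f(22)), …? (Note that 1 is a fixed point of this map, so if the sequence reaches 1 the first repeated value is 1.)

25

22 = (2,6)_8 → 2² + 6² = 40
40 = (5,0)_8 → 5² + 0² = 25
25 = (3,1)_8 → 3² + 1² = 10
10 = (1,2)_8 → 1² + 2² = 5
5 = (5)_8 → 5² = 25  — 25 already appeared earlier.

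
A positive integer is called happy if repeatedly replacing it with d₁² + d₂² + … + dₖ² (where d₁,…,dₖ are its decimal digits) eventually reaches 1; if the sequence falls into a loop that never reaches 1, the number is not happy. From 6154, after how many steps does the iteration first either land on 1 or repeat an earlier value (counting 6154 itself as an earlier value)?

6154 → 6² + 1² + 5² + 4² = 36 + 1 + 25 + 16 = 78
78 → 7² + 8² = 49 + 64 = 113
113 → 1² + 1² + 3² = 1 + 1 + 9 = 11
11 → 1² + 1² = 1 + 1 = 2
2 → 2² = 4
4 → 4² = 16
16 → 1² + 6² = 1 + 36 = 37
37 → 3² + 7² = 9 + 49 = 58
58 → 5² + 8² = 25 + 64 = 89
89 → 8² + 9² = 64 + 81 = 145
145 → 1² + 4² + 5² = 1 + 16 + 25 = 42
42 → 4² + 2² = 16 + 4 = 20
20 → 2² + 0² = 4 + 0 = 4  — 4 repeats.
That took 13 steps.

13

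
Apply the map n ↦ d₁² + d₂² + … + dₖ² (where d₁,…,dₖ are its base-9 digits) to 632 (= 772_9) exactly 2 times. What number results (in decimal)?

14

632 = (7,7,2)_9 → 7² + 7² + 2² = 102
102 = (1,2,3)_9 → 1² + 2² + 3² = 14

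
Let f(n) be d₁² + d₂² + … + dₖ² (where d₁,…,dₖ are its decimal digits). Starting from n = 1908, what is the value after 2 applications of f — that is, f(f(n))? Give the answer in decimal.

1908 → 1² + 9² + 0² + 8² = 1 + 81 + 0 + 64 = 146
146 → 1² + 4² + 6² = 1 + 16 + 36 = 53

53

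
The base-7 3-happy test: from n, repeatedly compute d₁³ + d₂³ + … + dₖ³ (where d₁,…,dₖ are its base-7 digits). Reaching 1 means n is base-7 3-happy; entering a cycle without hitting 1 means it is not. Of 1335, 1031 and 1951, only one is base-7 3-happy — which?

1951

1335: 1335 → 369 → 153 → 243 → 405 → 219 → 99 → 9 → 9  — repeats 9 (not base-7 3-happy)
1031: 1031 → 35 → 125 → 251 → 341 → 557 → 137 → 197 → 65 → 17 → 35  — repeats 35 (not base-7 3-happy)
1951: 1951 → 439 → 343 → 1  — reaches 1 (base-7 3-happy)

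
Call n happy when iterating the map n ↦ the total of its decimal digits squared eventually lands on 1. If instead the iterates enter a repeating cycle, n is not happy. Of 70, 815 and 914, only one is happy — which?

70

70: 70 → 49 → 97 → 130 → 10 → 1  — reaches 1 (happy)
815: 815 → 90 → 81 → 65 → 61 → 37 → 58 → 89 → 145 → 42 → 20 → 4 → 16 → 37  — repeats 37 (not happy)
914: 914 → 98 → 145 → 42 → 20 → 4 → 16 → 37 → 58 → 89 → 145  — repeats 145 (not happy)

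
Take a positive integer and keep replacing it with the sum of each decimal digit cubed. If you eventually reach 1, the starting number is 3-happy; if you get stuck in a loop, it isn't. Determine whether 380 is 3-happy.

not 3-happy

380 → 3³ + 8³ + 0³ = 27 + 512 + 0 = 539
539 → 5³ + 3³ + 9³ = 125 + 27 + 729 = 881
881 → 8³ + 8³ + 1³ = 512 + 512 + 1 = 1025
1025 → 1³ + 0³ + 2³ + 5³ = 1 + 0 + 8 + 125 = 134
134 → 1³ + 3³ + 4³ = 1 + 27 + 64 = 92
92 → 9³ + 2³ = 729 + 8 = 737
737 → 7³ + 3³ + 7³ = 343 + 27 + 343 = 713
713 → 7³ + 1³ + 3³ = 343 + 1 + 27 = 371
371 → 3³ + 7³ + 1³ = 27 + 343 + 1 = 371  — 371 already seen; the sequence cycles without reaching 1.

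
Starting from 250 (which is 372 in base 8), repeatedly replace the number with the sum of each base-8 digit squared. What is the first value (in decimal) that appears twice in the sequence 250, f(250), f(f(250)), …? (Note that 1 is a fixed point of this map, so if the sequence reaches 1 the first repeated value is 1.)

250 = (3,7,2)_8 → 3² + 7² + 2² = 62
62 = (7,6)_8 → 7² + 6² = 85
85 = (1,2,5)_8 → 1² + 2² + 5² = 30
30 = (3,6)_8 → 3² + 6² = 45
45 = (5,5)_8 → 5² + 5² = 50
50 = (6,2)_8 → 6² + 2² = 40
40 = (5,0)_8 → 5² + 0² = 25
25 = (3,1)_8 → 3² + 1² = 10
10 = (1,2)_8 → 1² + 2² = 5
5 = (5)_8 → 5² = 25  — 25 already appeared earlier.

25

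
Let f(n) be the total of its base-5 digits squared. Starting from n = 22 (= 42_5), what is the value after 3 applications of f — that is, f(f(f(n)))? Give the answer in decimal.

22 = (4,2)_5 → 4² + 2² = 16 + 4 = 20
20 = (4,0)_5 → 4² + 0² = 16 + 0 = 16
16 = (3,1)_5 → 3² + 1² = 9 + 1 = 10

10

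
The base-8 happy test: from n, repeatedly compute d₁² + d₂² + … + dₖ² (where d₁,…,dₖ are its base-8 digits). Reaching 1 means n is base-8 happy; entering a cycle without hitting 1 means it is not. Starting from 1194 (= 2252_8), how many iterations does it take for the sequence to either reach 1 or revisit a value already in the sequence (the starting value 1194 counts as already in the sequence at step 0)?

5

1194 = (2,2,5,2)_8 → 2² + 2² + 5² + 2² = 4 + 4 + 25 + 4 = 37
37 = (4,5)_8 → 4² + 5² = 16 + 25 = 41
41 = (5,1)_8 → 5² + 1² = 25 + 1 = 26
26 = (3,2)_8 → 3² + 2² = 9 + 4 = 13
13 = (1,5)_8 → 1² + 5² = 1 + 25 = 26  — 26 repeats.
That took 5 steps.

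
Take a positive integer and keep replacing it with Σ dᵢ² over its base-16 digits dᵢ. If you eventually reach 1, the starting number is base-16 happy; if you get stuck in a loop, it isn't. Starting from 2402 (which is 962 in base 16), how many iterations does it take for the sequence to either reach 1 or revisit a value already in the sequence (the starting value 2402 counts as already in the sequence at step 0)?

2402 = (9,6,2)_16 → 9² + 6² + 2² = 121
121 = (7,9)_16 → 7² + 9² = 130
130 = (8,2)_16 → 8² + 2² = 68
68 = (4,4)_16 → 4² + 4² = 32
32 = (2,0)_16 → 2² + 0² = 4
4 = (4)_16 → 4² = 16
16 = (1,0)_16 → 1² + 0² = 1  — reached 1.
That took 7 steps.

7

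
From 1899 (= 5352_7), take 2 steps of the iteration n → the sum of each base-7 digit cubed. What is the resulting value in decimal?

1899 = (5,3,5,2)_7 → 285
285 = (5,5,5)_7 → 375

375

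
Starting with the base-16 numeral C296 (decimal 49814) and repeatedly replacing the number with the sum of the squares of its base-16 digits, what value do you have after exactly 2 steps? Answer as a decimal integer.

82

49814 = (12,2,9,6)_16 → 12² + 2² + 9² + 6² = 144 + 4 + 81 + 36 = 265
265 = (1,0,9)_16 → 1² + 0² + 9² = 1 + 0 + 81 = 82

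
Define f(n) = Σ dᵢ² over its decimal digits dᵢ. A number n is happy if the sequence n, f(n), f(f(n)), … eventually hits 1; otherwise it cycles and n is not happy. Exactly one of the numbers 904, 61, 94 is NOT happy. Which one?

904: 904 → 97 → 130 → 10 → 1  — reaches 1 (happy)
61: 61 → 37 → 58 → 89 → 145 → 42 → 20 → 4 → 16 → 37  — repeats 37 (not happy)
94: 94 → 97 → 130 → 10 → 1  — reaches 1 (happy)

61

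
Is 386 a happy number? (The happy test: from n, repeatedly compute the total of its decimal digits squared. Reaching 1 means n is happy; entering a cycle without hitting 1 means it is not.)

happy

386 → 3² + 8² + 6² = 9 + 64 + 36 = 109
109 → 1² + 0² + 9² = 1 + 0 + 81 = 82
82 → 8² + 2² = 64 + 4 = 68
68 → 6² + 8² = 36 + 64 = 100
100 → 1² + 0² + 0² = 1 + 0 + 0 = 1  — reached 1.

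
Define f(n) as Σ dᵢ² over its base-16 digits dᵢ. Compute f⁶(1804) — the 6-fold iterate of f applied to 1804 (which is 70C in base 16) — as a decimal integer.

200

1804 = (7,0,12)_16 → 7² + 0² + 12² = 49 + 0 + 144 = 193
193 = (12,1)_16 → 12² + 1² = 144 + 1 = 145
145 = (9,1)_16 → 9² + 1² = 81 + 1 = 82
82 = (5,2)_16 → 5² + 2² = 25 + 4 = 29
29 = (1,13)_16 → 1² + 13² = 1 + 169 = 170
170 = (10,10)_16 → 10² + 10² = 100 + 100 = 200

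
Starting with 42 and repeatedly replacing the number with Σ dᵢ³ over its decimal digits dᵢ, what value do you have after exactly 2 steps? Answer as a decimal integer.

42 → 72
72 → 351

351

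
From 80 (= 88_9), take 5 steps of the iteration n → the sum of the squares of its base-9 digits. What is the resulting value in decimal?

16

80 = (8,8)_9 → 8² + 8² = 64 + 64 = 128
128 = (1,5,2)_9 → 1² + 5² + 2² = 1 + 25 + 4 = 30
30 = (3,3)_9 → 3² + 3² = 9 + 9 = 18
18 = (2,0)_9 → 2² + 0² = 4 + 0 = 4
4 = (4)_9 → 4² = 16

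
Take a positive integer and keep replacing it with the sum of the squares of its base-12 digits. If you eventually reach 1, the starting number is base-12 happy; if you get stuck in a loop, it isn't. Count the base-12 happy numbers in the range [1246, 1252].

1

1246: 1246 → 213 → 107 → 185 → 35 → 125 → 125  (repeats 125)
1247: 1247 → 234 → 86 → 53 → 41 → 34 → 104 → 128 → 164 → 66 → 61 → 26 → 8 → 64 → 41  (repeats 41)
1248: 1248 → 128 → 164 → 66 → 61 → 26 → 8 → 64 → 41 → 34 → 104 → 128  (repeats 128)
1249: 1249 → 129 → 181 → 11 → 121 → 101 → 89 → 74 → 40 → 25 → 5 → 25  (repeats 25)
1250: 1250 → 132 → 121 → 101 → 89 → 74 → 40 → 25 → 5 → 25  (repeats 25)
1251: 1251 → 137 → 146 → 5 → 25 → 5  (repeats 5)
1252: 1252 → 144 → 1  (reaches 1)
base-12 happy: 1252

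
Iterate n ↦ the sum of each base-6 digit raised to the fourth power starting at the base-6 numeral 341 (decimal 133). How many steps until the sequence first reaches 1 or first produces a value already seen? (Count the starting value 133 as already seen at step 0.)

133 = (3,4,1)_6 → 3⁴ + 4⁴ + 1⁴ = 81 + 256 + 1 = 338
338 = (1,3,2,2)_6 → 1⁴ + 3⁴ + 2⁴ + 2⁴ = 1 + 81 + 16 + 16 = 114
114 = (3,1,0)_6 → 3⁴ + 1⁴ + 0⁴ = 81 + 1 + 0 = 82
82 = (2,1,4)_6 → 2⁴ + 1⁴ + 4⁴ = 16 + 1 + 256 = 273
273 = (1,1,3,3)_6 → 1⁴ + 1⁴ + 3⁴ + 3⁴ = 1 + 1 + 81 + 81 = 164
164 = (4,3,2)_6 → 4⁴ + 3⁴ + 2⁴ = 256 + 81 + 16 = 353
353 = (1,3,4,5)_6 → 1⁴ + 3⁴ + 4⁴ + 5⁴ = 1 + 81 + 256 + 625 = 963
963 = (4,2,4,3)_6 → 4⁴ + 2⁴ + 4⁴ + 3⁴ = 256 + 16 + 256 + 81 = 609
609 = (2,4,5,3)_6 → 2⁴ + 4⁴ + 5⁴ + 3⁴ = 16 + 256 + 625 + 81 = 978
978 = (4,3,1,0)_6 → 4⁴ + 3⁴ + 1⁴ + 0⁴ = 256 + 81 + 1 + 0 = 338  — 338 repeats.
That took 10 steps.

10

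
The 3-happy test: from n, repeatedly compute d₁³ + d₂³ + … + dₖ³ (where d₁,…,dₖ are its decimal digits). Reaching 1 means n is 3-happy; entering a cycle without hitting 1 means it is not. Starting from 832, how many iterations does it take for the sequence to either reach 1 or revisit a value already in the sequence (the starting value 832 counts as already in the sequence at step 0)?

832 → 547
547 → 532
532 → 160
160 → 217
217 → 352
352 → 160  — 160 repeats.
That took 6 steps.

6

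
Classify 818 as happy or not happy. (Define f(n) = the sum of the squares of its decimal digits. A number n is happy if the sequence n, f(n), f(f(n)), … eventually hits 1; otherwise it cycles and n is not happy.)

818 → 8² + 1² + 8² = 64 + 1 + 64 = 129
129 → 1² + 2² + 9² = 1 + 4 + 81 = 86
86 → 8² + 6² = 64 + 36 = 100
100 → 1² + 0² + 0² = 1 + 0 + 0 = 1  — reached 1.

happy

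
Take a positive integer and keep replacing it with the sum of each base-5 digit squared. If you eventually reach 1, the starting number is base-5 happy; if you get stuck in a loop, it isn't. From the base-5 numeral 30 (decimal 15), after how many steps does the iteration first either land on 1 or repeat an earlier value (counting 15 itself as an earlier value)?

15 = (3,0)_5 → 3² + 0² = 9
9 = (1,4)_5 → 1² + 4² = 17
17 = (3,2)_5 → 3² + 2² = 13
13 = (2,3)_5 → 2² + 3² = 13  — 13 repeats.
That took 4 steps.

4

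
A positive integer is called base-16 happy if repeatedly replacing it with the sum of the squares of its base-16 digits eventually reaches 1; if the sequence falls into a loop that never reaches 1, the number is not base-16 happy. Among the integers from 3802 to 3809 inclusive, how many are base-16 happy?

3

3802: 3802 → 465 → 171 → 221 → 338 → 30 → 197 → 169 → 181 → 146 → 85 → 50 → 13 → 169  (repeats 169)
3803: 3803 → 486 → 233 → 277 → 27 → 122 → 149 → 106 → 136 → 128 → 64 → 16 → 1  (reaches 1)
3804: 3804 → 509 → 395 → 186 → 221 → 338 → 30 → 197 → 169 → 181 → 146 → 85 → 50 → 13 → 169  (repeats 169)
3805: 3805 → 534 → 41 → 85 → 50 → 13 → 169 → 181 → 146 → 85  (repeats 85)
3806: 3806 → 561 → 14 → 196 → 160 → 100 → 52 → 25 → 82 → 29 → 170 → 200 → 208 → 169 → 181 → 146 → 85 → 50 → 13 → 169  (repeats 169)
3807: 3807 → 590 → 216 → 233 → 277 → 27 → 122 → 149 → 106 → 136 → 128 → 64 → 16 → 1  (reaches 1)
3808: 3808 → 392 → 129 → 65 → 17 → 2 → 4 → 16 → 1  (reaches 1)
3809: 3809 → 393 → 146 → 85 → 50 → 13 → 169 → 181 → 146  (repeats 146)
base-16 happy: 3803, 3807, 3808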